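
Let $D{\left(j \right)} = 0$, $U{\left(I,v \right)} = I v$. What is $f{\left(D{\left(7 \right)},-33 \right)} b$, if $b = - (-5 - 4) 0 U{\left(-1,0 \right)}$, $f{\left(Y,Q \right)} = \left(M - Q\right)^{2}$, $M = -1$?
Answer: $0$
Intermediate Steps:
$f{\left(Y,Q \right)} = \left(-1 - Q\right)^{2}$
$b = 0$ ($b = - (-5 - 4) 0 \left(\left(-1\right) 0\right) = \left(-1\right) \left(-9\right) 0 \cdot 0 = 9 \cdot 0 \cdot 0 = 0 \cdot 0 = 0$)
$f{\left(D{\left(7 \right)},-33 \right)} b = \left(1 - 33\right)^{2} \cdot 0 = \left(-32\right)^{2} \cdot 0 = 1024 \cdot 0 = 0$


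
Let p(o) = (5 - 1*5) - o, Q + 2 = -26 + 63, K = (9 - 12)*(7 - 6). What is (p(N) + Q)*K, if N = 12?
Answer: -69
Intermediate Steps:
K = -3 (K = -3*1 = -3)
Q = 35 (Q = -2 + (-26 + 63) = -2 + 37 = 35)
p(o) = -o (p(o) = (5 - 5) - o = 0 - o = -o)
(p(N) + Q)*K = (-1*12 + 35)*(-3) = (-12 + 35)*(-3) = 23*(-3) = -69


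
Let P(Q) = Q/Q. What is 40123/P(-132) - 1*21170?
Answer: 18953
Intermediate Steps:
P(Q) = 1
40123/P(-132) - 1*21170 = 40123/1 - 1*21170 = 40123*1 - 21170 = 40123 - 21170 = 18953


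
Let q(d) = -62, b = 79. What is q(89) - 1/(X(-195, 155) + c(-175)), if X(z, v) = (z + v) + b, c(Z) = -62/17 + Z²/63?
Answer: -4946761/79784 ≈ -62.002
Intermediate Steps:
c(Z) = -62/17 + Z²/63 (c(Z) = -62*1/17 + Z²*(1/63) = -62/17 + Z²/63)
X(z, v) = 79 + v + z (X(z, v) = (z + v) + 79 = (v + z) + 79 = 79 + v + z)
q(89) - 1/(X(-195, 155) + c(-175)) = -62 - 1/((79 + 155 - 195) + (-62/17 + (1/63)*(-175)²)) = -62 - 1/(39 + (-62/17 + (1/63)*30625)) = -62 - 1/(39 + (-62/17 + 4375/9)) = -62 - 1/(39 + 73817/153) = -62 - 1/79784/153 = -62 - 1*153/79784 = -62 - 153/79784 = -4946761/79784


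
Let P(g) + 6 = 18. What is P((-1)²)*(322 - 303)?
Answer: 228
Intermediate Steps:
P(g) = 12 (P(g) = -6 + 18 = 12)
P((-1)²)*(322 - 303) = 12*(322 - 303) = 12*19 = 228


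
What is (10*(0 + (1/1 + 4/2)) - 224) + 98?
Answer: -96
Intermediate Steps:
(10*(0 + (1/1 + 4/2)) - 224) + 98 = (10*(0 + (1*1 + 4*(½))) - 224) + 98 = (10*(0 + (1 + 2)) - 224) + 98 = (10*(0 + 3) - 224) + 98 = (10*3 - 224) + 98 = (30 - 224) + 98 = -194 + 98 = -96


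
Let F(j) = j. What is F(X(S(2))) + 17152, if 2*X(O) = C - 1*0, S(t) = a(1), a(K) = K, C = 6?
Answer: 17155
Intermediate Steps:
S(t) = 1
X(O) = 3 (X(O) = (6 - 1*0)/2 = (6 + 0)/2 = (½)*6 = 3)
F(X(S(2))) + 17152 = 3 + 17152 = 17155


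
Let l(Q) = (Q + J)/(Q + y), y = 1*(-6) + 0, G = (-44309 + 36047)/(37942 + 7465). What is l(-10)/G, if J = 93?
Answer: 221693/7776 ≈ 28.510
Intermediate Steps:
G = -486/2671 (G = -8262/45407 = -8262*1/45407 = -486/2671 ≈ -0.18195)
y = -6 (y = -6 + 0 = -6)
l(Q) = (93 + Q)/(-6 + Q) (l(Q) = (Q + 93)/(Q - 6) = (93 + Q)/(-6 + Q))
l(-10)/G = ((93 - 10)/(-6 - 10))/(-486/2671) = (83/(-16))*(-2671/486) = -1/16*83*(-2671/486) = -83/16*(-2671/486) = 221693/7776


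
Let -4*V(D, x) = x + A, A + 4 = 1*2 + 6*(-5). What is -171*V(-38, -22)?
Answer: -4617/2 ≈ -2308.5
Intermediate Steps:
A = -32 (A = -4 + (1*2 + 6*(-5)) = -4 + (2 - 30) = -4 - 28 = -32)
V(D, x) = 8 - x/4 (V(D, x) = -(x - 32)/4 = -(-32 + x)/4 = 8 - x/4)
-171*V(-38, -22) = -171*(8 - ¼*(-22)) = -171*(8 + 11/2) = -171*27/2 = -4617/2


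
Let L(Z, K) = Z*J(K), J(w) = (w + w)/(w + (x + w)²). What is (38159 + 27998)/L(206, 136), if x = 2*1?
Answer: 317222815/14008 ≈ 22646.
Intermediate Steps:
x = 2
J(w) = 2*w/(w + (2 + w)²) (J(w) = (w + w)/(w + (2 + w)²) = (2*w)/(w + (2 + w)²) = 2*w/(w + (2 + w)²))
L(Z, K) = 2*K*Z/(K + (2 + K)²) (L(Z, K) = Z*(2*K/(K + (2 + K)²)) = 2*K*Z/(K + (2 + K)²))
(38159 + 27998)/L(206, 136) = (38159 + 27998)/((2*136*206/(136 + (2 + 136)²))) = 66157/((2*136*206/(136 + 138²))) = 66157/((2*136*206/(136 + 19044))) = 66157/((2*136*206/19180)) = 66157/((2*136*206*(1/19180))) = 66157/(14008/4795) = 66157*(4795/14008) = 317222815/14008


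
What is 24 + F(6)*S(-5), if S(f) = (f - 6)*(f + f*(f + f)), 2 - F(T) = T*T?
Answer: 16854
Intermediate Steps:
F(T) = 2 - T² (F(T) = 2 - T*T = 2 - T²)
S(f) = (-6 + f)*(f + 2*f²) (S(f) = (-6 + f)*(f + f*(2*f)) = (-6 + f)*(f + 2*f²))
24 + F(6)*S(-5) = 24 + (2 - 1*6²)*(-5*(-6 - 11*(-5) + 2*(-5)²)) = 24 + (2 - 1*36)*(-5*(-6 + 55 + 2*25)) = 24 + (2 - 36)*(-5*(-6 + 55 + 50)) = 24 - (-170)*99 = 24 - 34*(-495) = 24 + 16830 = 16854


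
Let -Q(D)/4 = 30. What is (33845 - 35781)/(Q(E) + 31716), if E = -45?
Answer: -484/7899 ≈ -0.061274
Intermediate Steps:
Q(D) = -120 (Q(D) = -4*30 = -120)
(33845 - 35781)/(Q(E) + 31716) = (33845 - 35781)/(-120 + 31716) = -1936/31596 = -1936*1/31596 = -484/7899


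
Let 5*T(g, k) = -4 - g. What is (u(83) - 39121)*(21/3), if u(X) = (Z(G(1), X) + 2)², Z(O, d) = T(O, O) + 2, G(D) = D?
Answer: -273784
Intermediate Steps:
T(g, k) = -⅘ - g/5 (T(g, k) = (-4 - g)/5 = -⅘ - g/5)
Z(O, d) = 6/5 - O/5 (Z(O, d) = (-⅘ - O/5) + 2 = 6/5 - O/5)
u(X) = 9 (u(X) = ((6/5 - ⅕*1) + 2)² = ((6/5 - ⅕) + 2)² = (1 + 2)² = 3² = 9)
(u(83) - 39121)*(21/3) = (9 - 39121)*(21/3) = -821352/3 = -39112*7 = -273784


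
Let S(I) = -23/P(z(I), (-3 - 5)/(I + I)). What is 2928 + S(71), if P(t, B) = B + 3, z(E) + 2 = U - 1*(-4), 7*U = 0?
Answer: 610319/209 ≈ 2920.2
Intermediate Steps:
U = 0 (U = (⅐)*0 = 0)
z(E) = 2 (z(E) = -2 + (0 - 1*(-4)) = -2 + (0 + 4) = -2 + 4 = 2)
P(t, B) = 3 + B
S(I) = -23/(3 - 4/I) (S(I) = -23/(3 + (-3 - 5)/(I + I)) = -23/(3 - 8*1/(2*I)) = -23/(3 - 4/I))
2928 + S(71) = 2928 - 23*71/(-4 + 3*71) = 2928 - 23*71/(-4 + 213) = 2928 - 23*71/209 = 2928 - 23*71*1/209 = 2928 - 1633/209 = 610319/209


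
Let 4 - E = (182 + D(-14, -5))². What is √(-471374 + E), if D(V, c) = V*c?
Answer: I*√534874 ≈ 731.35*I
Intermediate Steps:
E = -63500 (E = 4 - (182 - 14*(-5))² = 4 - (182 + 70)² = 4 - 1*252² = 4 - 1*63504 = 4 - 63504 = -63500)
√(-471374 + E) = √(-471374 - 63500) = √(-534874) = I*√534874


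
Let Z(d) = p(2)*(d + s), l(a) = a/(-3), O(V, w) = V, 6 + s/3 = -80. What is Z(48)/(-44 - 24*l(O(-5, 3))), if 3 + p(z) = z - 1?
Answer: -5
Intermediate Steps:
s = -258 (s = -18 + 3*(-80) = -18 - 240 = -258)
l(a) = -a/3 (l(a) = a*(-⅓) = -a/3)
p(z) = -4 + z (p(z) = -3 + (z - 1) = -3 + (-1 + z) = -4 + z)
Z(d) = 516 - 2*d (Z(d) = (-4 + 2)*(d - 258) = -2*(-258 + d) = 516 - 2*d)
Z(48)/(-44 - 24*l(O(-5, 3))) = (516 - 2*48)/(-44 - (-8)*(-5)) = (516 - 96)/(-44 - 24*5/3) = 420/(-44 - 40) = 420/(-84) = 420*(-1/84) = -5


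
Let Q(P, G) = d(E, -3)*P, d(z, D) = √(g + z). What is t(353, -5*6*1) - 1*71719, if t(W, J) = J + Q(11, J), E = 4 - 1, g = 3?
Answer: -71749 + 11*√6 ≈ -71722.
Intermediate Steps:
E = 3
d(z, D) = √(3 + z)
Q(P, G) = P*√6 (Q(P, G) = √(3 + 3)*P = √6*P = P*√6)
t(W, J) = J + 11*√6
t(353, -5*6*1) - 1*71719 = (-5*6*1 + 11*√6) - 1*71719 = (-30*1 + 11*√6) - 71719 = (-30 + 11*√6) - 71719 = -71749 + 11*√6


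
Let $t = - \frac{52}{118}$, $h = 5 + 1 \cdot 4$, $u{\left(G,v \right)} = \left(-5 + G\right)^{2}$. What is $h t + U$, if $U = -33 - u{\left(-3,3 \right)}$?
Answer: $- \frac{5957}{59} \approx -100.97$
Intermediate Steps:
$h = 9$ ($h = 5 + 4 = 9$)
$t = - \frac{26}{59}$ ($t = \left(-52\right) \frac{1}{118} = - \frac{26}{59} \approx -0.44068$)
$U = -97$ ($U = -33 - \left(-5 - 3\right)^{2} = -33 - \left(-8\right)^{2} = -33 - 64 = -97$)
$h t + U = 9 \left(- \frac{26}{59}\right) - 97 = - \frac{234}{59} - 97 = - \frac{5957}{59}$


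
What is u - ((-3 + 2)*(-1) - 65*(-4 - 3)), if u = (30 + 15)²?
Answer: 1569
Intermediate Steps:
u = 2025 (u = 45² = 2025)
u - ((-3 + 2)*(-1) - 65*(-4 - 3)) = 2025 - ((-3 + 2)*(-1) - 65*(-4 - 3)) = 2025 - (-1*(-1) - 65*(-7)) = 2025 - (1 - 13*(-35)) = 2025 - (1 + 455) = 2025 - 1*456 = 2025 - 456 = 1569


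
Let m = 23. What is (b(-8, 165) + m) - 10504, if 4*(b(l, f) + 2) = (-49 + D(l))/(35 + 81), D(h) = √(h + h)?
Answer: -4864161/464 + I/116 ≈ -10483.0 + 0.0086207*I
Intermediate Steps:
D(h) = √2*√h (D(h) = √(2*h) = √2*√h)
b(l, f) = -977/464 + √2*√l/464 (b(l, f) = -2 + ((-49 + √2*√l)/(35 + 81))/4 = -2 + ((-49 + √2*√l)/116)/4 = -2 + ((-49 + √2*√l)*(1/116))/4 = -2 + (-49/116 + √2*√l/116)/4 = -2 + (-49/464 + √2*√l/464) = -977/464 + √2*√l/464)
(b(-8, 165) + m) - 10504 = ((-977/464 + √2*√(-8)/464) + 23) - 10504 = ((-977/464 + √2*(2*I*√2)/464) + 23) - 10504 = ((-977/464 + I/116) + 23) - 10504 = (9695/464 + I/116) - 10504 = -4864161/464 + I/116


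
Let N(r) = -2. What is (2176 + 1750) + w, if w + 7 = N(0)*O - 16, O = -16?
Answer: 3935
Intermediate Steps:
w = 9 (w = -7 + (-2*(-16) - 16) = -7 + (32 - 16) = -7 + 16 = 9)
(2176 + 1750) + w = (2176 + 1750) + 9 = 3926 + 9 = 3935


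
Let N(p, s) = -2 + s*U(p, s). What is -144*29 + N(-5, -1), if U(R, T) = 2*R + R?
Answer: -4163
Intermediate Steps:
U(R, T) = 3*R
N(p, s) = -2 + 3*p*s (N(p, s) = -2 + s*(3*p) = -2 + 3*p*s)
-144*29 + N(-5, -1) = -144*29 + (-2 + 3*(-5)*(-1)) = -4176 + (-2 + 15) = -4176 + 13 = -4163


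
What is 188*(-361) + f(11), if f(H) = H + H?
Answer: -67846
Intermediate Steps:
f(H) = 2*H
188*(-361) + f(11) = 188*(-361) + 2*11 = -67868 + 22 = -67846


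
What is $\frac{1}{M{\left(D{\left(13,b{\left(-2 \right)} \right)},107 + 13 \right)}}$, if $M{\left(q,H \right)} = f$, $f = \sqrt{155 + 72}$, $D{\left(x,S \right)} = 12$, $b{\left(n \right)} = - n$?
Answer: $\frac{\sqrt{227}}{227} \approx 0.066372$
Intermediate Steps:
$f = \sqrt{227} \approx 15.067$
$M{\left(q,H \right)} = \sqrt{227}$
$\frac{1}{M{\left(D{\left(13,b{\left(-2 \right)} \right)},107 + 13 \right)}} = \frac{1}{\sqrt{227}} = \frac{\sqrt{227}}{227}$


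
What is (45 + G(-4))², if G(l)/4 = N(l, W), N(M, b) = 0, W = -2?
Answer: 2025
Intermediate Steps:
G(l) = 0 (G(l) = 4*0 = 0)
(45 + G(-4))² = (45 + 0)² = 45² = 2025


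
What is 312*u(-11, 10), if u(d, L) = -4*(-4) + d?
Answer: 1560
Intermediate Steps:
u(d, L) = 16 + d
312*u(-11, 10) = 312*(16 - 11) = 312*5 = 1560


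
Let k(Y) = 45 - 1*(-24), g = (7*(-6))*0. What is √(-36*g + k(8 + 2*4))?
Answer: √69 ≈ 8.3066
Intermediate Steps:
g = 0 (g = -42*0 = 0)
k(Y) = 69 (k(Y) = 45 + 24 = 69)
√(-36*g + k(8 + 2*4)) = √(-36*0 + 69) = √(0 + 69) = √69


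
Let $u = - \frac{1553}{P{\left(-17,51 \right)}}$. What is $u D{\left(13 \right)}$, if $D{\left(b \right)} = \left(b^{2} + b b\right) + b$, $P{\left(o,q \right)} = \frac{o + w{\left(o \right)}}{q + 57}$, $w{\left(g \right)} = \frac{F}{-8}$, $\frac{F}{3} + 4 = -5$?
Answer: $\frac{470968992}{109} \approx 4.3208 \cdot 10^{6}$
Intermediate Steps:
$F = -27$ ($F = -12 + 3 \left(-5\right) = -12 - 15 = -27$)
$w{\left(g \right)} = \frac{27}{8}$ ($w{\left(g \right)} = - \frac{27}{-8} = \left(-27\right) \left(- \frac{1}{8}\right) = \frac{27}{8}$)
$P{\left(o,q \right)} = \frac{\frac{27}{8} + o}{57 + q}$ ($P{\left(o,q \right)} = \frac{o + \frac{27}{8}}{q + 57} = \frac{\frac{27}{8} + o}{57 + q}$)
$D{\left(b \right)} = b + 2 b^{2}$ ($D{\left(b \right)} = \left(b^{2} + b^{2}\right) + b = 2 b^{2} + b = b + 2 b^{2}$)
$u = \frac{1341792}{109}$ ($u = - \frac{1553}{\frac{1}{57 + 51} \left(\frac{27}{8} - 17\right)} = - \frac{1553}{\frac{1}{108} \left(- \frac{109}{8}\right)} = - \frac{1553}{- \frac{109}{864}} = \left(-1553\right) \left(- \frac{864}{109}\right) = \frac{1341792}{109} \approx 12310.0$)
$u D{\left(13 \right)} = \frac{1341792 \cdot 13 \left(1 + 2 \cdot 13\right)}{109} = \frac{1341792 \cdot 13 \left(1 + 26\right)}{109} = \frac{1341792 \cdot 13 \cdot 27}{109} = \frac{1341792}{109} \cdot 351 = \frac{470968992}{109}$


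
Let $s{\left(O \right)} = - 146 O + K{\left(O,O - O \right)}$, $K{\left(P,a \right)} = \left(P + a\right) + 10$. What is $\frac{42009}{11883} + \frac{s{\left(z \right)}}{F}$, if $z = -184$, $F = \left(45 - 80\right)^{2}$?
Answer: $\frac{24574553}{970445} \approx 25.323$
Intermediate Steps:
$F = 1225$ ($F = \left(-35\right)^{2} = 1225$)
$K{\left(P,a \right)} = 10 + P + a$
$s{\left(O \right)} = 10 - 145 O$ ($s{\left(O \right)} = - 146 O + \left(10 + O + \left(O - O\right)\right) = - 146 O + \left(10 + O + 0\right) = - 146 O + \left(10 + O\right) = 10 - 145 O$)
$\frac{42009}{11883} + \frac{s{\left(z \right)}}{F} = \frac{42009}{11883} + \frac{10 - -26680}{1225} = 42009 \cdot \frac{1}{11883} + \left(10 + 26680\right) \frac{1}{1225} = \frac{14003}{3961} + 26690 \cdot \frac{1}{1225} = \frac{14003}{3961} + \frac{5338}{245} = \frac{24574553}{970445}$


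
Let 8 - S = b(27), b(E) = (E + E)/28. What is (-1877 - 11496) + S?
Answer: -187137/14 ≈ -13367.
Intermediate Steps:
b(E) = E/14 (b(E) = (2*E)*(1/28) = E/14)
S = 85/14 (S = 8 - 27/14 = 85/14 ≈ 6.0714)
(-1877 - 11496) + S = (-1877 - 11496) + 85/14 = -13373 + 85/14 = -187137/14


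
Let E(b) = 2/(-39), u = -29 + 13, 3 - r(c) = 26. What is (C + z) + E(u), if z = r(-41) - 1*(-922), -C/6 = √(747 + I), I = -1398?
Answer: 35059/39 - 6*I*√651 ≈ 898.95 - 153.09*I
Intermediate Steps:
r(c) = -23 (r(c) = 3 - 1*26 = 3 - 26 = -23)
u = -16
E(b) = -2/39 (E(b) = 2*(-1/39) = -2/39)
C = -6*I*√651 (C = -6*√(747 - 1398) = -6*I*√651 ≈ -153.09*I)
z = 899 (z = -23 - 1*(-922) = -23 + 922 = 899)
(C + z) + E(u) = (-6*I*√651 + 899) - 2/39 = (899 - 6*I*√651) - 2/39 = 35059/39 - 6*I*√651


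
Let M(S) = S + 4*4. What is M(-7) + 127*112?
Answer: 14233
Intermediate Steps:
M(S) = 16 + S (M(S) = S + 16 = 16 + S)
M(-7) + 127*112 = (16 - 7) + 127*112 = 9 + 14224 = 14233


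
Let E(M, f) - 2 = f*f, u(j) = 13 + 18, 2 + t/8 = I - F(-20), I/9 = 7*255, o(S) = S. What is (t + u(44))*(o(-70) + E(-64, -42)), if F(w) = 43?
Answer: 217411936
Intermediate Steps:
I = 16065 (I = 9*(7*255) = 9*1785 = 16065)
t = 128160 (t = -16 + 8*(16065 - 1*43) = -16 + 8*(16065 - 43) = -16 + 8*16022 = -16 + 128176 = 128160)
u(j) = 31
E(M, f) = 2 + f² (E(M, f) = 2 + f*f = 2 + f²)
(t + u(44))*(o(-70) + E(-64, -42)) = (128160 + 31)*(-70 + (2 + (-42)²)) = 128191*(-70 + (2 + 1764)) = 128191*(-70 + 1766) = 128191*1696 = 217411936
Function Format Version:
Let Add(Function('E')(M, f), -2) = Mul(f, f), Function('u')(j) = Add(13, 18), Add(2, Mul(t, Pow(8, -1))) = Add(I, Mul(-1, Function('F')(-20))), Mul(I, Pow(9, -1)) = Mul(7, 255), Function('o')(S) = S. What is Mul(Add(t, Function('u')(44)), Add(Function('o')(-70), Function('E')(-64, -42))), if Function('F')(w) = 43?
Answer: 217411936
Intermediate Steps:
I = 16065 (I = Mul(9, Mul(7, 255)) = Mul(9, 1785) = 16065)
t = 128160 (t = Add(-16, Mul(8, Add(16065, Mul(-1, 43)))) = Add(-16, Mul(8, Add(16065, -43))) = Add(-16, Mul(8, 16022)) = Add(-16, 128176) = 128160)
Function('u')(j) = 31
Function('E')(M, f) = Add(2, Pow(f, 2)) (Function('E')(M, f) = Add(2, Mul(f, f)) = Add(2, Pow(f, 2)))
Mul(Add(t, Function('u')(44)), Add(Function('o')(-70), Function('E')(-64, -42))) = Mul(Add(128160, 31), Add(-70, Add(2, Pow(-42, 2)))) = Mul(128191, Add(-70, Add(2, 1764))) = Mul(128191, Add(-70, 1766)) = Mul(128191, 1696) = 217411936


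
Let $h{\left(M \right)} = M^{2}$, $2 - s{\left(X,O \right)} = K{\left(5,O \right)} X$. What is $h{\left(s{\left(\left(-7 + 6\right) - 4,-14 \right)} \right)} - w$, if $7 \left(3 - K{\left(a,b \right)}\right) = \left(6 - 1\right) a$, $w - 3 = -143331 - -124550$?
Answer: $\frac{920158}{49} \approx 18779.0$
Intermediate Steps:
$w = -18778$ ($w = 3 - 18781 = -18778$)
$K{\left(a,b \right)} = 3 - \frac{5 a}{7}$ ($K{\left(a,b \right)} = 3 - \frac{\left(6 - 1\right) a}{7} = 3 - \frac{5 a}{7}$)
$s{\left(X,O \right)} = 2 + \frac{4 X}{7}$ ($s{\left(X,O \right)} = 2 - \left(3 - \frac{25}{7}\right) X = 2 - - \frac{4 X}{7} = 2 + \frac{4 X}{7}$)
$h{\left(s{\left(\left(-7 + 6\right) - 4,-14 \right)} \right)} - w = \left(2 + \frac{4 \left(\left(-7 + 6\right) - 4\right)}{7}\right)^{2} - -18778 = \left(2 + \frac{4 \left(-1 - 4\right)}{7}\right)^{2} + 18778 = \left(2 + \frac{4}{7} \left(-5\right)\right)^{2} + 18778 = \left(2 - \frac{20}{7}\right)^{2} + 18778 = \left(- \frac{6}{7}\right)^{2} + 18778 = \frac{36}{49} + 18778 = \frac{920158}{49}$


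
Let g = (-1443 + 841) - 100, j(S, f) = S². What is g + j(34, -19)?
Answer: 454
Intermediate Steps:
g = -702 (g = -602 - 100 = -702)
g + j(34, -19) = -702 + 34² = -702 + 1156 = 454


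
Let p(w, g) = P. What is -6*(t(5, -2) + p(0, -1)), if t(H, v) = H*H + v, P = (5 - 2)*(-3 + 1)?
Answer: -102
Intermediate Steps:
P = -6 (P = 3*(-2) = -6)
p(w, g) = -6
t(H, v) = v + H² (t(H, v) = H² + v = v + H²)
-6*(t(5, -2) + p(0, -1)) = -6*((-2 + 5²) - 6) = -6*((-2 + 25) - 6) = -6*(23 - 6) = -6*17 = -102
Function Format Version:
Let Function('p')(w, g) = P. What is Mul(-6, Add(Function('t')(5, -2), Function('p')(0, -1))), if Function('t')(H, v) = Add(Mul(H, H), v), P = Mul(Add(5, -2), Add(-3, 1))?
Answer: -102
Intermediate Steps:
P = -6 (P = Mul(3, -2) = -6)
Function('p')(w, g) = -6
Function('t')(H, v) = Add(v, Pow(H, 2)) (Function('t')(H, v) = Add(Pow(H, 2), v) = Add(v, Pow(H, 2)))
Mul(-6, Add(Function('t')(5, -2), Function('p')(0, -1))) = Mul(-6, Add(Add(-2, Pow(5, 2)), -6)) = Mul(-6, Add(Add(-2, 25), -6)) = Mul(-6, Add(23, -6)) = Mul(-6, 17) = -102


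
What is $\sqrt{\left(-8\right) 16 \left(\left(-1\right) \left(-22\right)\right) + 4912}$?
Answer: $4 \sqrt{131} \approx 45.782$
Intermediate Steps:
$\sqrt{\left(-8\right) 16 \left(\left(-1\right) \left(-22\right)\right) + 4912} = \sqrt{\left(-128\right) 22 + 4912} = \sqrt{-2816 + 4912} = \sqrt{2096} = 4 \sqrt{131}$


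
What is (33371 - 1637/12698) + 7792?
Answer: 522686137/12698 ≈ 41163.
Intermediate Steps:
(33371 - 1637/12698) + 7792 = 423743321/12698 + 7792 = 522686137/12698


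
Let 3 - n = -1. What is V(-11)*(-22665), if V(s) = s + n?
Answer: 158655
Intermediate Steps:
n = 4 (n = 3 - 1*(-1) = 3 + 1 = 4)
V(s) = 4 + s (V(s) = s + 4 = 4 + s)
V(-11)*(-22665) = (4 - 11)*(-22665) = -7*(-22665) = 158655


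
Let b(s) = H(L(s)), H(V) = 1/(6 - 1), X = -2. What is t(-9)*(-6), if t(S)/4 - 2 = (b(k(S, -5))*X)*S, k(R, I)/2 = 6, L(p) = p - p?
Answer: -672/5 ≈ -134.40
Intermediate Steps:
L(p) = 0
k(R, I) = 12 (k(R, I) = 2*6 = 12)
H(V) = ⅕ (H(V) = 1/5 = ⅕)
b(s) = ⅕
t(S) = 8 - 8*S/5 (t(S) = 8 + 4*(((⅕)*(-2))*S) = 8 + 4*(-2*S/5) = 8 - 8*S/5)
t(-9)*(-6) = (8 - 8/5*(-9))*(-6) = (8 + 72/5)*(-6) = (112/5)*(-6) = -672/5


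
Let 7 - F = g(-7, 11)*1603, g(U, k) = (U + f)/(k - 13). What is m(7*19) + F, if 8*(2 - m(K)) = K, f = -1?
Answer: -51357/8 ≈ -6419.6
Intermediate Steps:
m(K) = 2 - K/8
g(U, k) = (-1 + U)/(-13 + k) (g(U, k) = (U - 1)/(k - 13) = (-1 + U)/(-13 + k))
F = -6405 (F = 7 - (-1 - 7)/(-13 + 11)*1603 = 7 - -8/(-2)*1603 = 7 - (-½*(-8))*1603 = 7 - 4*1603 = 7 - 1*6412 = 7 - 6412 = -6405)
m(7*19) + F = (2 - 7*19/8) - 6405 = (2 - ⅛*133) - 6405 = (2 - 133/8) - 6405 = -117/8 - 6405 = -51357/8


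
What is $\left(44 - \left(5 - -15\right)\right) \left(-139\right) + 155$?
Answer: $-3181$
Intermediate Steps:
$\left(44 - \left(5 - -15\right)\right) \left(-139\right) + 155 = \left(44 - \left(5 + 15\right)\right) \left(-139\right) + 155 = \left(44 - 20\right) \left(-139\right) + 155 = 24 \left(-139\right) + 155 = -3336 + 155 = -3181$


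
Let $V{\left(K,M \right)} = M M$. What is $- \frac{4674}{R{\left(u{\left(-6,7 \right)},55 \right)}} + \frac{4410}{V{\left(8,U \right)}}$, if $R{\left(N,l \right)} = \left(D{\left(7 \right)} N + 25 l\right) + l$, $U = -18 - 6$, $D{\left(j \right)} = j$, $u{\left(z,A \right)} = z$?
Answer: $\frac{47623}{11104} \approx 4.2888$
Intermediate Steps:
$U = -24$ ($U = -18 - 6 = -24$)
$V{\left(K,M \right)} = M^{2}$
$R{\left(N,l \right)} = 7 N + 26 l$ ($R{\left(N,l \right)} = \left(7 N + 25 l\right) + l = 7 N + 26 l$)
$- \frac{4674}{R{\left(u{\left(-6,7 \right)},55 \right)}} + \frac{4410}{V{\left(8,U \right)}} = - \frac{4674}{7 \left(-6\right) + 26 \cdot 55} + \frac{4410}{\left(-24\right)^{2}} = - \frac{4674}{-42 + 1430} + \frac{4410}{576} = - \frac{4674}{1388} + 4410 \cdot \frac{1}{576} = \left(-4674\right) \frac{1}{1388} + \frac{245}{32} = - \frac{2337}{694} + \frac{245}{32} = \frac{47623}{11104}$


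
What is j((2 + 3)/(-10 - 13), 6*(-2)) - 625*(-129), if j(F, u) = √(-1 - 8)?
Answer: 80625 + 3*I ≈ 80625.0 + 3.0*I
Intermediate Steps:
j(F, u) = 3*I (j(F, u) = √(-9) = 3*I)
j((2 + 3)/(-10 - 13), 6*(-2)) - 625*(-129) = 3*I - 625*(-129) = 3*I + 80625 = 80625 + 3*I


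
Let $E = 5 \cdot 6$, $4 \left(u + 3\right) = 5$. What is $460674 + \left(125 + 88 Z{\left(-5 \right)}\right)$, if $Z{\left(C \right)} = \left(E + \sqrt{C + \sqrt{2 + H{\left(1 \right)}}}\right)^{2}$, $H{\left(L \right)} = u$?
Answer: $539603 + 7920 i \sqrt{2} \approx 5.396 \cdot 10^{5} + 11201.0 i$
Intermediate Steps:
$u = - \frac{7}{4}$ ($u = -3 + \frac{1}{4} \cdot 5 = -3 + \frac{5}{4} = - \frac{7}{4} \approx -1.75$)
$H{\left(L \right)} = - \frac{7}{4}$
$E = 30$
$Z{\left(C \right)} = \left(30 + \sqrt{\frac{1}{2} + C}\right)^{2}$ ($Z{\left(C \right)} = \left(30 + \sqrt{C + \sqrt{2 - \frac{7}{4}}}\right)^{2} = \left(30 + \sqrt{C + \sqrt{\frac{1}{4}}}\right)^{2} = \left(30 + \sqrt{C + \frac{1}{2}}\right)^{2} = \left(30 + \sqrt{\frac{1}{2} + C}\right)^{2}$)
$460674 + \left(125 + 88 Z{\left(-5 \right)}\right) = 460674 + \left(125 + 88 \frac{\left(60 + \sqrt{2} \sqrt{1 + 2 \left(-5\right)}\right)^{2}}{4}\right) = 460674 + \left(125 + 88 \frac{\left(60 + \sqrt{2} \sqrt{1 - 10}\right)^{2}}{4}\right) = 460674 + \left(125 + 88 \frac{\left(60 + \sqrt{2} \sqrt{-9}\right)^{2}}{4}\right) = 460674 + \left(125 + 88 \frac{\left(60 + \sqrt{2} \cdot 3 i\right)^{2}}{4}\right) = 460674 + \left(125 + 88 \frac{\left(60 + 3 i \sqrt{2}\right)^{2}}{4}\right) = 460674 + \left(125 + 22 \left(60 + 3 i \sqrt{2}\right)^{2}\right) = 460799 + 22 \left(60 + 3 i \sqrt{2}\right)^{2}$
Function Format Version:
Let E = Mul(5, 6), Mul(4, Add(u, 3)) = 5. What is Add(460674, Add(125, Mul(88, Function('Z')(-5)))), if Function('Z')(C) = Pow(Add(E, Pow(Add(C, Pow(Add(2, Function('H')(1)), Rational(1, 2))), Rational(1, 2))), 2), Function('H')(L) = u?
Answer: Add(539603, Mul(7920, I, Pow(2, Rational(1, 2)))) ≈ Add(5.3960e+5, Mul(11201., I))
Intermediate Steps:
u = Rational(-7, 4) (u = Add(-3, Mul(Rational(1, 4), 5)) = Add(-3, Rational(5, 4)) = Rational(-7, 4) ≈ -1.7500)
Function('H')(L) = Rational(-7, 4)
E = 30
Function('Z')(C) = Pow(Add(30, Pow(Add(Rational(1, 2), C), Rational(1, 2))), 2) (Function('Z')(C) = Pow(Add(30, Pow(Add(C, Pow(Add(2, Rational(-7, 4)), Rational(1, 2))), Rational(1, 2))), 2) = Pow(Add(30, Pow(Add(C, Pow(Rational(1, 4), Rational(1, 2))), Rational(1, 2))), 2) = Pow(Add(30, Pow(Add(C, Rational(1, 2)), Rational(1, 2))), 2) = Pow(Add(30, Pow(Add(Rational(1, 2), C), Rational(1, 2))), 2))
Add(460674, Add(125, Mul(88, Function('Z')(-5)))) = Add(460674, Add(125, Mul(88, Mul(Rational(1, 4), Pow(Add(60, Mul(Pow(2, Rational(1, 2)), Pow(Add(1, Mul(2, -5)), Rational(1, 2)))), 2))))) = Add(460674, Add(125, Mul(88, Mul(Rational(1, 4), Pow(Add(60, Mul(Pow(2, Rational(1, 2)), Pow(Add(1, -10), Rational(1, 2)))), 2))))) = Add(460674, Add(125, Mul(88, Mul(Rational(1, 4), Pow(Add(60, Mul(Pow(2, Rational(1, 2)), Pow(-9, Rational(1, 2)))), 2))))) = Add(460674, Add(125, Mul(88, Mul(Rational(1, 4), Pow(Add(60, Mul(Pow(2, Rational(1, 2)), Mul(3, I))), 2))))) = Add(460674, Add(125, Mul(88, Mul(Rational(1, 4), Pow(Add(60, Mul(3, I, Pow(2, Rational(1, 2)))), 2))))) = Add(460674, Add(125, Mul(22, Pow(Add(60, Mul(3, I, Pow(2, Rational(1, 2)))), 2)))) = Add(460799, Mul(22, Pow(Add(60, Mul(3, I, Pow(2, Rational(1, 2)))), 2)))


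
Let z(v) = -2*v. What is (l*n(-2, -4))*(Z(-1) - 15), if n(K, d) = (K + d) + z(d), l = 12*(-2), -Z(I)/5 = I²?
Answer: 960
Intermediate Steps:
Z(I) = -5*I²
l = -24
n(K, d) = K - d (n(K, d) = (K + d) - 2*d = K - d)
(l*n(-2, -4))*(Z(-1) - 15) = (-24*(-2 - 1*(-4)))*(-5*(-1)² - 15) = (-24*(-2 + 4))*(-5*1 - 15) = (-24*2)*(-5 - 15) = -48*(-20) = 960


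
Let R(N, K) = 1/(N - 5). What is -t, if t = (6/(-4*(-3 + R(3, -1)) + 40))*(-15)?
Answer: 5/3 ≈ 1.6667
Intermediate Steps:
R(N, K) = 1/(-5 + N)
t = -5/3 (t = (6/(-4*(-3 + 1/(-5 + 3)) + 40))*(-15) = (6/(-4*(-3 + 1/(-2)) + 40))*(-15) = (6/(-4*(-3 - 1/2) + 40))*(-15) = (6/(-4*(-7/2) + 40))*(-15) = (6/(14 + 40))*(-15) = (6/54)*(-15) = ((1/54)*6)*(-15) = (1/9)*(-15) = -5/3 ≈ -1.6667)
-t = -1*(-5/3) = 5/3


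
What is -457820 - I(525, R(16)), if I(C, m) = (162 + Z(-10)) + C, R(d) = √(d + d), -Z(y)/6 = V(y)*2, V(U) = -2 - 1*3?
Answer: -458567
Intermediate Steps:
V(U) = -5 (V(U) = -2 - 3 = -5)
Z(y) = 60 (Z(y) = -(-30)*2 = -6*(-10) = 60)
R(d) = √2*√d (R(d) = √(2*d) = √2*√d)
I(C, m) = 222 + C (I(C, m) = (162 + 60) + C = 222 + C)
-457820 - I(525, R(16)) = -457820 - (222 + 525) = -457820 - 1*747 = -457820 - 747 = -458567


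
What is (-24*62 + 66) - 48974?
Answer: -50396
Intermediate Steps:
(-24*62 + 66) - 48974 = (-1488 + 66) - 48974 = -1422 - 48974 = -50396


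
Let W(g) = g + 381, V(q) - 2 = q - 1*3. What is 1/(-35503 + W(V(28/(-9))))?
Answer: -9/316135 ≈ -2.8469e-5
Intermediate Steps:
V(q) = -1 + q (V(q) = 2 + (q - 1*3) = 2 + (q - 3) = 2 + (-3 + q) = -1 + q)
W(g) = 381 + g
1/(-35503 + W(V(28/(-9)))) = 1/(-35503 + (381 + (-1 + 28/(-9)))) = 1/(-35503 + (381 + (-1 + 28*(-1/9)))) = 1/(-35503 + (381 + (-1 - 28/9))) = 1/(-35503 + (381 - 37/9)) = 1/(-35503 + 3392/9) = 1/(-316135/9) = -9/316135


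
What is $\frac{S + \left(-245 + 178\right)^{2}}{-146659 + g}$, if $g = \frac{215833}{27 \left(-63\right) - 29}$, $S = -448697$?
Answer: $\frac{768479840}{253935903} \approx 3.0263$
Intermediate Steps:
$g = - \frac{215833}{1730}$ ($g = \frac{215833}{-1701 - 29} = \frac{215833}{-1730} = 215833 \left(- \frac{1}{1730}\right) = - \frac{215833}{1730} \approx -124.76$)
$\frac{S + \left(-245 + 178\right)^{2}}{-146659 + g} = \frac{-448697 + \left(-245 + 178\right)^{2}}{-146659 - \frac{215833}{1730}} = \frac{-448697 + \left(-67\right)^{2}}{- \frac{253935903}{1730}} = \left(-448697 + 4489\right) \left(- \frac{1730}{253935903}\right) = \left(-444208\right) \left(- \frac{1730}{253935903}\right) = \frac{768479840}{253935903}$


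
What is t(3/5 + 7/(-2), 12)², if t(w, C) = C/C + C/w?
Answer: 8281/841 ≈ 9.8466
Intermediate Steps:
t(w, C) = 1 + C/w
t(3/5 + 7/(-2), 12)² = ((12 + (3/5 + 7/(-2)))/(3/5 + 7/(-2)))² = ((12 + (3*(⅕) + 7*(-½)))/(3*(⅕) + 7*(-½)))² = ((12 + (⅗ - 7/2))/(⅗ - 7/2))² = ((12 - 29/10)/(-29/10))² = (-10/29*91/10)² = (-91/29)² = 8281/841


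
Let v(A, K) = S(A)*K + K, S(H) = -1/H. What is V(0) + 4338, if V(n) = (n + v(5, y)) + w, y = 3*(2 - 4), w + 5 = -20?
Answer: 21541/5 ≈ 4308.2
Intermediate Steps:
w = -25 (w = -5 - 20 = -25)
y = -6 (y = 3*(-2) = -6)
v(A, K) = K - K/A (v(A, K) = (-1/A)*K + K = -K/A + K = K - K/A)
V(n) = -149/5 + n (V(n) = (n + (-6 - 1*(-6)/5)) - 25 = (n + (-6 - 1*(-6)*⅕)) - 25 = (n + (-6 + 6/5)) - 25 = (n - 24/5) - 25 = (-24/5 + n) - 25 = -149/5 + n)
V(0) + 4338 = (-149/5 + 0) + 4338 = -149/5 + 4338 = 21541/5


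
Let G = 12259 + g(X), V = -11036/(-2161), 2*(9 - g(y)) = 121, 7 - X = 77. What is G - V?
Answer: 52738743/4322 ≈ 12202.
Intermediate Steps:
X = -70 (X = 7 - 1*77 = 7 - 77 = -70)
g(y) = -103/2 (g(y) = 9 - ½*121 = 9 - 121/2 = -103/2)
V = 11036/2161 (V = -11036*(-1/2161) = 11036/2161 ≈ 5.1069)
G = 24415/2 (G = 12259 - 103/2 = 24415/2 ≈ 12208.)
G - V = 24415/2 - 1*11036/2161 = 24415/2 - 11036/2161 = 52738743/4322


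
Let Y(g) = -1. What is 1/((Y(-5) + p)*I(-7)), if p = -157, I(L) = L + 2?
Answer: 1/790 ≈ 0.0012658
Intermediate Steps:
I(L) = 2 + L
1/((Y(-5) + p)*I(-7)) = 1/((-1 - 157)*(2 - 7)) = 1/(-158*(-5)) = 1/790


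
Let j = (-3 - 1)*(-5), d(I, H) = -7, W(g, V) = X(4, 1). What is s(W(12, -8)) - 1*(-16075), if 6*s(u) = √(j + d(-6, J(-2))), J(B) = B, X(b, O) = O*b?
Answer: 16075 + √13/6 ≈ 16076.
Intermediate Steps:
W(g, V) = 4 (W(g, V) = 1*4 = 4)
j = 20 (j = -4*(-5) = 20)
s(u) = √13/6 (s(u) = √(20 - 7)/6 = √13/6)
s(W(12, -8)) - 1*(-16075) = √13/6 - 1*(-16075) = √13/6 + 16075 = 16075 + √13/6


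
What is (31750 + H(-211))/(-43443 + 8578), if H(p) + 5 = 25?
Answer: -6354/6973 ≈ -0.91123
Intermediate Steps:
H(p) = 20 (H(p) = -5 + 25 = 20)
(31750 + H(-211))/(-43443 + 8578) = (31750 + 20)/(-43443 + 8578) = 31770/(-34865) = 31770*(-1/34865) = -6354/6973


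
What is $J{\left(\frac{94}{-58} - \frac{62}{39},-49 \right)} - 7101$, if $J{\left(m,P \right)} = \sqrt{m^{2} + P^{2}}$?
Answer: $-7101 + \frac{\sqrt{3084449722}}{1131} \approx -7051.9$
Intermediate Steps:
$J{\left(m,P \right)} = \sqrt{P^{2} + m^{2}}$
$J{\left(\frac{94}{-58} - \frac{62}{39},-49 \right)} - 7101 = \sqrt{\left(-49\right)^{2} + \left(\frac{94}{-58} - \frac{62}{39}\right)^{2}} - 7101 = \sqrt{2401 + \left(94 \left(- \frac{1}{58}\right) - \frac{62}{39}\right)^{2}} - 7101 = \sqrt{2401 + \left(- \frac{47}{29} - \frac{62}{39}\right)^{2}} - 7101 = \sqrt{2401 + \left(- \frac{3631}{1131}\right)^{2}} - 7101 = \sqrt{2401 + \frac{13184161}{1279161}} - 7101 = \sqrt{\frac{3084449722}{1279161}} - 7101 = \frac{\sqrt{3084449722}}{1131} - 7101 = -7101 + \frac{\sqrt{3084449722}}{1131}$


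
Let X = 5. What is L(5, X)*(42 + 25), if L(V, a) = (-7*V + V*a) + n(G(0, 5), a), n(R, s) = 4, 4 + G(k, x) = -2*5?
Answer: -402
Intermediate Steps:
G(k, x) = -14 (G(k, x) = -4 - 2*5 = -4 - 10 = -14)
L(V, a) = 4 - 7*V + V*a (L(V, a) = (-7*V + V*a) + 4 = 4 - 7*V + V*a)
L(5, X)*(42 + 25) = (4 - 7*5 + 5*5)*(42 + 25) = (4 - 35 + 25)*67 = -6*67 = -402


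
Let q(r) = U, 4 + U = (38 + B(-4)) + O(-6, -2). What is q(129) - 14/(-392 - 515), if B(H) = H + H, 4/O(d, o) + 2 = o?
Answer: 22689/907 ≈ 25.015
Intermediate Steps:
O(d, o) = 4/(-2 + o)
B(H) = 2*H
U = 25 (U = -4 + ((38 + 2*(-4)) + 4/(-2 - 2)) = -4 + ((38 - 8) + 4/(-4)) = -4 + (30 + 4*(-¼)) = -4 + (30 - 1) = -4 + 29 = 25)
q(r) = 25
q(129) - 14/(-392 - 515) = 25 - 14/(-392 - 515) = 25 - 14/(-907) = 25 - 14*(-1/907) = 25 + 14/907 = 22689/907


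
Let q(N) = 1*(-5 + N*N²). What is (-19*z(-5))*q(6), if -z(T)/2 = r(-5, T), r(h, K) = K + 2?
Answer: -24054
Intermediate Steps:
r(h, K) = 2 + K
z(T) = -4 - 2*T (z(T) = -2*(2 + T) = -4 - 2*T)
q(N) = -5 + N³ (q(N) = 1*(-5 + N³) = -5 + N³)
(-19*z(-5))*q(6) = (-19*(-4 - 2*(-5)))*(-5 + 6³) = (-19*(-4 + 10))*(-5 + 216) = -19*6*211 = -114*211 = -24054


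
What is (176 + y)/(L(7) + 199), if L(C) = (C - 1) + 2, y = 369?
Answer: 545/207 ≈ 2.6329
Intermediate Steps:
L(C) = 1 + C (L(C) = (-1 + C) + 2 = 1 + C)
(176 + y)/(L(7) + 199) = (176 + 369)/((1 + 7) + 199) = 545/(8 + 199) = 545/207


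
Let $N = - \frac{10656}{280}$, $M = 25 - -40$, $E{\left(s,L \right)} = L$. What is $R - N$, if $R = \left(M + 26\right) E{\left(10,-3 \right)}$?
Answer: $- \frac{8223}{35} \approx -234.94$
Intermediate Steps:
$M = 65$ ($M = 25 + 40 = 65$)
$N = - \frac{1332}{35}$ ($N = \left(-10656\right) \frac{1}{280} = - \frac{1332}{35} \approx -38.057$)
$R = -273$ ($R = \left(65 + 26\right) \left(-3\right) = 91 \left(-3\right) = -273$)
$R - N = -273 - - \frac{1332}{35} = -273 + \frac{1332}{35} = - \frac{8223}{35}$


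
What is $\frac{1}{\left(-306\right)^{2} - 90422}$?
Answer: $\frac{1}{3214} \approx 0.00031114$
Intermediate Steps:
$\frac{1}{\left(-306\right)^{2} - 90422} = \frac{1}{93636 - 90422} = \frac{1}{3214}$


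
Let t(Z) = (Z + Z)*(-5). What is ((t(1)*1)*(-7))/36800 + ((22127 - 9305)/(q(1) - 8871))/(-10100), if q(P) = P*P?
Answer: 16857349/8242004000 ≈ 0.0020453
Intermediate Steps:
t(Z) = -10*Z (t(Z) = (2*Z)*(-5) = -10*Z)
q(P) = P²
((t(1)*1)*(-7))/36800 + ((22127 - 9305)/(q(1) - 8871))/(-10100) = ((-10*1*1)*(-7))/36800 + ((22127 - 9305)/(1² - 8871))/(-10100) = (-10*1*(-7))*(1/36800) + (12822/(1 - 8871))*(-1/10100) = -10*(-7)*(1/36800) + (12822/(-8870))*(-1/10100) = 70*(1/36800) + (12822*(-1/8870))*(-1/10100) = 7/3680 - 6411/4435*(-1/10100) = 7/3680 + 6411/44793500 = 16857349/8242004000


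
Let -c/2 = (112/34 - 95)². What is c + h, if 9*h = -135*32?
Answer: -4999682/289 ≈ -17300.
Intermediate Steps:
h = -480 (h = (-135*32)/9 = (⅑)*(-4320) = -480)
c = -4860962/289 (c = -2*(112/34 - 95)² = -2*(112*(1/34) - 95)² = -2*(56/17 - 95)² = -2*(-1559/17)² = -2*2430481/289 = -4860962/289 ≈ -16820.)
c + h = -4860962/289 - 480 = -4999682/289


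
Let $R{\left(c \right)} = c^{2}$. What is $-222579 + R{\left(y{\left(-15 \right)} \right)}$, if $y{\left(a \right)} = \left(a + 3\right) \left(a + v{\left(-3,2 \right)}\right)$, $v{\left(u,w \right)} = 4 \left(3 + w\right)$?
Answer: $-218979$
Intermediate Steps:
$v{\left(u,w \right)} = 12 + 4 w$
$y{\left(a \right)} = \left(3 + a\right) \left(20 + a\right)$ ($y{\left(a \right)} = \left(a + 3\right) \left(a + \left(12 + 4 \cdot 2\right)\right) = \left(3 + a\right) \left(a + \left(12 + 8\right)\right) = \left(3 + a\right) \left(a + 20\right) = \left(3 + a\right) \left(20 + a\right)$)
$-222579 + R{\left(y{\left(-15 \right)} \right)} = -222579 + \left(60 + \left(-15\right)^{2} + 23 \left(-15\right)\right)^{2} = -222579 + \left(60 + 225 - 345\right)^{2} = -222579 + \left(-60\right)^{2} = -222579 + 3600 = -218979$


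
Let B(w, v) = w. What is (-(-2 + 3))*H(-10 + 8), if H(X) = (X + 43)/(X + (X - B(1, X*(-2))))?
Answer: 41/5 ≈ 8.2000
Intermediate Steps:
H(X) = (43 + X)/(-1 + 2*X) (H(X) = (X + 43)/(X + (X - 1*1)) = (43 + X)/(X + (X - 1)) = (43 + X)/(X + (-1 + X)) = (43 + X)/(-1 + 2*X))
(-(-2 + 3))*H(-10 + 8) = (-(-2 + 3))*((43 + (-10 + 8))/(-1 + 2*(-10 + 8))) = (-1*1)*((43 - 2)/(-1 + 2*(-2))) = -41/(-1 - 4) = -41/(-5) = -(-1)*41/5 = -1*(-41/5) = 41/5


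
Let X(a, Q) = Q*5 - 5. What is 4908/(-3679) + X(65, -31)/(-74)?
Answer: 112724/136123 ≈ 0.82810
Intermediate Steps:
X(a, Q) = -5 + 5*Q (X(a, Q) = 5*Q - 5 = -5 + 5*Q)
4908/(-3679) + X(65, -31)/(-74) = 4908/(-3679) + (-5 + 5*(-31))/(-74) = 4908*(-1/3679) + (-5 - 155)*(-1/74) = -4908/3679 - 160*(-1/74) = -4908/3679 + 80/37 = 112724/136123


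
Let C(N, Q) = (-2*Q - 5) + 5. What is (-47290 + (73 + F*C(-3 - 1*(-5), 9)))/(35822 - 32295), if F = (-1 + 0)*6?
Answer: -47109/3527 ≈ -13.357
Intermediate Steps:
F = -6 (F = -1*6 = -6)
C(N, Q) = -2*Q (C(N, Q) = (-5 - 2*Q) + 5 = -2*Q)
(-47290 + (73 + F*C(-3 - 1*(-5), 9)))/(35822 - 32295) = (-47290 + (73 - (-12)*9))/(35822 - 32295) = (-47290 + (73 - 6*(-18)))/3527 = (-47290 + (73 + 108))*(1/3527) = (-47290 + 181)*(1/3527) = -47109*1/3527 = -47109/3527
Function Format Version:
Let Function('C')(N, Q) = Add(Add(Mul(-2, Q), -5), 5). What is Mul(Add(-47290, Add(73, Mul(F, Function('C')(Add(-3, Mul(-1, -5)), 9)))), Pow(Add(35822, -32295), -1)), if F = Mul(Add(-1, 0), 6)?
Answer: Rational(-47109, 3527) ≈ -13.357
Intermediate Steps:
F = -6 (F = Mul(-1, 6) = -6)
Function('C')(N, Q) = Mul(-2, Q) (Function('C')(N, Q) = Add(Add(-5, Mul(-2, Q)), 5) = Mul(-2, Q))
Mul(Add(-47290, Add(73, Mul(F, Function('C')(Add(-3, Mul(-1, -5)), 9)))), Pow(Add(35822, -32295), -1)) = Mul(Add(-47290, Add(73, Mul(-6, Mul(-2, 9)))), Pow(Add(35822, -32295), -1)) = Mul(Add(-47290, Add(73, Mul(-6, -18))), Pow(3527, -1)) = Mul(Add(-47290, Add(73, 108)), Rational(1, 3527)) = Mul(Add(-47290, 181), Rational(1, 3527)) = Mul(-47109, Rational(1, 3527)) = Rational(-47109, 3527)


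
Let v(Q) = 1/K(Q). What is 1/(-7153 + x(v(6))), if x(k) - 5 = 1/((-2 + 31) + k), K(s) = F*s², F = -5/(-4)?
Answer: -1306/9335243 ≈ -0.00013990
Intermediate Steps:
F = 5/4 (F = -5*(-¼) = 5/4 ≈ 1.2500)
K(s) = 5*s²/4
v(Q) = 4/(5*Q²) (v(Q) = 1/(5*Q²/4) = 4/(5*Q²))
x(k) = 5 + 1/(29 + k) (x(k) = 5 + 1/((-2 + 31) + k) = 5 + 1/(29 + k))
1/(-7153 + x(v(6))) = 1/(-7153 + (146 + 5*((⅘)/6²))/(29 + (⅘)/6²)) = 1/(-7153 + (146 + 5*((⅘)*(1/36)))/(29 + (⅘)*(1/36))) = 1/(-7153 + (146 + 5*(1/45))/(29 + 1/45)) = 1/(-7153 + (146 + ⅑)/(1306/45)) = 1/(-7153 + (45/1306)*(1315/9)) = 1/(-7153 + 6575/1306) = 1/(-9335243/1306) = -1306/9335243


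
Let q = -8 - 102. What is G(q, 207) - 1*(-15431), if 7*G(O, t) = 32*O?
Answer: 104497/7 ≈ 14928.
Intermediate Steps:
q = -110
G(O, t) = 32*O/7 (G(O, t) = (32*O)/7 = 32*O/7)
G(q, 207) - 1*(-15431) = (32/7)*(-110) - 1*(-15431) = -3520/7 + 15431 = 104497/7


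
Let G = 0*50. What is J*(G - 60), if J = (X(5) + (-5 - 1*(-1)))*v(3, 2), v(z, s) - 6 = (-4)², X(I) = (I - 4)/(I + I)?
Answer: 5148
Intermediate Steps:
G = 0
X(I) = (-4 + I)/(2*I) (X(I) = (-4 + I)/((2*I)) = (-4 + I)*(1/(2*I)) = (-4 + I)/(2*I))
v(z, s) = 22 (v(z, s) = 6 + (-4)² = 6 + 16 = 22)
J = -429/5 (J = ((½)*(-4 + 5)/5 + (-5 - 1*(-1)))*22 = ((½)*(⅕)*1 + (-5 + 1))*22 = (⅒ - 4)*22 = -39/10*22 = -429/5 ≈ -85.800)
J*(G - 60) = -429*(0 - 60)/5 = -429/5*(-60) = 5148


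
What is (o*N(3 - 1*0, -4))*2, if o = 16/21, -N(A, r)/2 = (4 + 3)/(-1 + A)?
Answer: -32/3 ≈ -10.667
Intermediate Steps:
N(A, r) = -14/(-1 + A) (N(A, r) = -2*(4 + 3)/(-1 + A) = -14/(-1 + A))
o = 16/21 (o = 16*(1/21) = 16/21 ≈ 0.76190)
(o*N(3 - 1*0, -4))*2 = (16*(-14/(-1 + (3 - 1*0)))/21)*2 = (16*(-14/(-1 + (3 + 0)))/21)*2 = (16*(-14/(-1 + 3))/21)*2 = (16*(-14/2)/21)*2 = (16*(-14*½)/21)*2 = ((16/21)*(-7))*2 = -16/3*2 = -32/3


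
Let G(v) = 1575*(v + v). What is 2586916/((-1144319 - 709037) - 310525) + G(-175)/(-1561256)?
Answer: -1422999362623/1689186097268 ≈ -0.84242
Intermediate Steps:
G(v) = 3150*v (G(v) = 1575*(2*v) = 3150*v)
2586916/((-1144319 - 709037) - 310525) + G(-175)/(-1561256) = 2586916/((-1144319 - 709037) - 310525) + (3150*(-175))/(-1561256) = 2586916/(-1853356 - 310525) - 551250*(-1/1561256) = 2586916/(-2163881) + 275625/780628 = 2586916*(-1/2163881) + 275625/780628 = -2586916/2163881 + 275625/780628 = -1422999362623/1689186097268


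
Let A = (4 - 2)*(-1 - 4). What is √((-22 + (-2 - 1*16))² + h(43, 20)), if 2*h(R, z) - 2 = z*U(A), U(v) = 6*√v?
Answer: √(1601 + 60*I*√10) ≈ 40.082 + 2.3668*I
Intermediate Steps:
A = -10 (A = 2*(-5) = -10)
h(R, z) = 1 + 3*I*z*√10 (h(R, z) = 1 + (z*(6*√(-10)))/2 = 1 + (z*(6*(I*√10)))/2 = 1 + (z*(6*I*√10))/2 = 1 + (6*I*z*√10)/2 = 1 + 3*I*z*√10)
√((-22 + (-2 - 1*16))² + h(43, 20)) = √((-22 + (-2 - 1*16))² + (1 + 3*I*20*√10)) = √((-22 + (-2 - 16))² + (1 + 60*I*√10)) = √((-22 - 18)² + (1 + 60*I*√10)) = √((-40)² + (1 + 60*I*√10)) = √(1600 + (1 + 60*I*√10)) = √(1601 + 60*I*√10)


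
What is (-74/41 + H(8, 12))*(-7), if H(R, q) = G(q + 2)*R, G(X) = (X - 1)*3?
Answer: -89026/41 ≈ -2171.4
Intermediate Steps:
G(X) = -3 + 3*X (G(X) = (-1 + X)*3 = -3 + 3*X)
H(R, q) = R*(3 + 3*q) (H(R, q) = (-3 + 3*(q + 2))*R = (-3 + 3*(2 + q))*R = (-3 + (6 + 3*q))*R = (3 + 3*q)*R = R*(3 + 3*q))
(-74/41 + H(8, 12))*(-7) = (-74/41 + 3*8*(1 + 12))*(-7) = (-74*1/41 + 3*8*13)*(-7) = (-74/41 + 312)*(-7) = (12718/41)*(-7) = -89026/41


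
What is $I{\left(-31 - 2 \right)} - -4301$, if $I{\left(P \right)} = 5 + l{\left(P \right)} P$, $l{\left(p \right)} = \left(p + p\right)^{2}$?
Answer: $-139442$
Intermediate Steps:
$l{\left(p \right)} = 4 p^{2}$ ($l{\left(p \right)} = \left(2 p\right)^{2} = 4 p^{2}$)
$I{\left(P \right)} = 5 + 4 P^{3}$ ($I{\left(P \right)} = 5 + 4 P^{2} P = 5 + 4 P^{3}$)
$I{\left(-31 - 2 \right)} - -4301 = \left(5 + 4 \left(-31 - 2\right)^{3}\right) - -4301 = \left(5 + 4 \left(-31 - 2\right)^{3}\right) + 4301 = \left(5 + 4 \left(-33\right)^{3}\right) + 4301 = \left(5 + 4 \left(-35937\right)\right) + 4301 = \left(5 - 143748\right) + 4301 = -143743 + 4301 = -139442$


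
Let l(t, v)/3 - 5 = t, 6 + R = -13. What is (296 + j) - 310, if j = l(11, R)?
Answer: 34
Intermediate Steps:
R = -19 (R = -6 - 13 = -19)
l(t, v) = 15 + 3*t
j = 48 (j = 15 + 3*11 = 15 + 33 = 48)
(296 + j) - 310 = (296 + 48) - 310 = 344 - 310 = 34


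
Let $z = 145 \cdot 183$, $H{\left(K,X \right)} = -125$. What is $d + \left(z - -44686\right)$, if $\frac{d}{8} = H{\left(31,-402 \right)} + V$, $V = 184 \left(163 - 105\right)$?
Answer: $155597$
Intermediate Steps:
$z = 26535$
$V = 10672$ ($V = 184 \cdot 58 = 10672$)
$d = 84376$ ($d = 8 \left(-125 + 10672\right) = 8 \cdot 10547 = 84376$)
$d + \left(z - -44686\right) = 84376 + \left(26535 - -44686\right) = 84376 + \left(26535 + \left(44850 - 164\right)\right) = 84376 + \left(26535 + 44686\right) = 84376 + 71221 = 155597$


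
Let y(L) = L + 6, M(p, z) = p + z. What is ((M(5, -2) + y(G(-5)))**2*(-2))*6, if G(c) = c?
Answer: -192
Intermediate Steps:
y(L) = 6 + L
((M(5, -2) + y(G(-5)))**2*(-2))*6 = (((5 - 2) + (6 - 5))**2*(-2))*6 = ((3 + 1)**2*(-2))*6 = (4**2*(-2))*6 = (16*(-2))*6 = -32*6 = -192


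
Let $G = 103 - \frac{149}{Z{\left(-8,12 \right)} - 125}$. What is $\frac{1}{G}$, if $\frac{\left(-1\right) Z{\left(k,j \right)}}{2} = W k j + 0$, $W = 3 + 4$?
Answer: $\frac{1219}{125408} \approx 0.0097203$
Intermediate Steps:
$W = 7$
$Z{\left(k,j \right)} = - 14 j k$ ($Z{\left(k,j \right)} = - 2 \left(7 k j + 0\right) = - 2 \left(7 j k + 0\right) = - 2 \cdot 7 j k = - 14 j k$)
$G = \frac{125408}{1219}$ ($G = 103 - \frac{149}{\left(-14\right) 12 \left(-8\right) - 125} = 103 - \frac{149}{1344 - 125} = 103 - \frac{149}{1219} = \frac{125408}{1219} \approx 102.88$)
$\frac{1}{G} = \frac{1}{\frac{125408}{1219}} = \frac{1219}{125408}$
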